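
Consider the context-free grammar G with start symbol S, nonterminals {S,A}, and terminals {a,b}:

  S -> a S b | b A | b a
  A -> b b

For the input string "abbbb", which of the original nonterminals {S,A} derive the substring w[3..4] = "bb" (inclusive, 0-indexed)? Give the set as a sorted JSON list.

Convert to CNF:
  S -> T0 A | T0 T1 | T1 X2
  A -> T0 T0
  T0 -> b
  T1 -> a
  X2 -> S T0

CYK table (by increasing span) — only the sub-triangle for w[3..4]:
  [3..3]={T0}  "b"  orig:{}
  [4..4]={T0}  "b"  orig:{}
  [3..4]={A}  "bb"

Original NTs in T[3,4] deriving "bb": ["A"]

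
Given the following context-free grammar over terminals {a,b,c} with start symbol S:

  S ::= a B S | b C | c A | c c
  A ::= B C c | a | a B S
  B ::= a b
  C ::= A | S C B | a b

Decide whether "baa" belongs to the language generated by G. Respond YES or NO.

CNF form of G:
  S -> T0 A | T0 T0 | T1 X8 | T2 C
  A -> B X3 | T1 X4 | a
  B -> T1 T2
  C -> B X5 | S X6 | T1 T2 | T1 X7 | a
  T0 -> c
  T1 -> a
  T2 -> b
  X3 -> C T0
  X4 -> B S
  X5 -> C T0
  X6 -> C B
  X7 -> B S
  X8 -> B S

CYK fill:
  [0..0]={T2}  "b"  orig:{}
  [1..1]={A,C,T1}  "a"  orig:{A,C}
  [2..2]={A,C,T1}  "a"  orig:{A,C}
  [0..1]={S}  "ba"
  [1..2]=∅  "aa"
  [0..2]=∅  "baa"

S ∉ T[0,2] ⇒ NO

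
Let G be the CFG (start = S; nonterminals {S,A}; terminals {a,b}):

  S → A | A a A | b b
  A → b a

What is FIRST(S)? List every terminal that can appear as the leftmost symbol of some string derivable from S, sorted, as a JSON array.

FIRST iteration:
[1]
  A via A→b a: +{b}
  S via S→A: +{b}
  S: {b}  A: {b}
[2] — fixpoint
  S: {b}  A: {b}

FIRST(S) = ["b"]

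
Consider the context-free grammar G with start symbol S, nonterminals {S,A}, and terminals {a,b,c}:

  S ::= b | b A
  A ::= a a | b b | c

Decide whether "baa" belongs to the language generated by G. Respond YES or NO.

CNF form of G:
  S -> T1 A | b
  A -> T0 T0 | T1 T1 | c
  T0 -> a
  T1 -> b

Fill CYK table bottom-up:
  [0..0]={S,T1}  "b"  orig:{S}
  [1..1]={T0}  "a"  orig:{}
  [2..2]={T0}  "a"  orig:{}
  [0..1]=∅  "ba"
  [1..2]={A}  "aa"
  [0..2]={S}  "baa"

S ∈ T[0,2] ⇒ YES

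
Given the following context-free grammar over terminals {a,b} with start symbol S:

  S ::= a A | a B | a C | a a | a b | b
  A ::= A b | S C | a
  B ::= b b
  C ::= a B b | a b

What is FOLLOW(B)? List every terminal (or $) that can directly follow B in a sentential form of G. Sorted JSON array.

Compute FIRST by fixpoint:
iter 1:
  A via A→a: +{a}
  B via B→b b: +{b}
  C via C→a B b: +{a}
  S via S→a A: +{a}
  S via S→b: +{b}
  S: {a,b}  A: {a}  B: {b}  C: {a}
iter 2:
  A via A→S C: +{b}
  S: {a,b}  A: {a,b}  B: {b}  C: {a}
iter 3: (stable)
  S: {a,b}  A: {a,b}  B: {b}  C: {a}

FOLLOW sets:
FOLLOW(S) := {$}
pass 1:
  A→A b: FOLLOW(A) ⊇ FIRST(b) = {b}; new: +{b}
  A→S C: FOLLOW(S) ⊇ FIRST(C) = {a}; new: +{a}
  A→S C: FOLLOW(C) ⊇ FOLLOW(A) ⊇ {b}; new: +{b}
  C→a B b: FOLLOW(B) ⊇ FIRST(b) = {b}; new: +{b}
  S→a A: FOLLOW(A) ⊇ FOLLOW(S) ⊇ {$,a}; new: +{$,a}
  S→a B: FOLLOW(B) ⊇ FOLLOW(S) ⊇ {$,a}; new: +{$,a}
  S→a C: FOLLOW(C) ⊇ FOLLOW(S) ⊇ {$,a}; new: +{$,a}
  FOLLOW[S]={$,a}  FOLLOW[A]={$,a,b}  FOLLOW[B]={$,a,b}  FOLLOW[C]={$,a,b}
pass 2: — fixpoint
  FOLLOW[S]={$,a}  FOLLOW[A]={$,a,b}  FOLLOW[B]={$,a,b}  FOLLOW[C]={$,a,b}

FOLLOW(B) = ["$", "a", "b"]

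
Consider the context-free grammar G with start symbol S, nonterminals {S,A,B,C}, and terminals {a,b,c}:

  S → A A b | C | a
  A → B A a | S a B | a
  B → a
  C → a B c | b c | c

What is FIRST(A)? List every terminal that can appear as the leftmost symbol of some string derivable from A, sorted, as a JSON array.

Compute FIRST by fixpoint:
iter 1:
  A via A→a: +{a}
  B via B→a: +{a}
  C via C→a B c: +{a}
  C via C→b c: +{b}
  C via C→c: +{c}
  S via S→A A b: +{a}
  S via S→C: +{b,c}
  FIRST[S]={a,b,c}  FIRST[A]={a}  FIRST[B]={a}  FIRST[C]={a,b,c}
iter 2:
  A via A→S a B: +{b,c}
  FIRST[S]={a,b,c}  FIRST[A]={a,b,c}  FIRST[B]={a}  FIRST[C]={a,b,c}
iter 3: (no change)
  FIRST[S]={a,b,c}  FIRST[A]={a,b,c}  FIRST[B]={a}  FIRST[C]={a,b,c}

FIRST(A) = ["a", "b", "c"]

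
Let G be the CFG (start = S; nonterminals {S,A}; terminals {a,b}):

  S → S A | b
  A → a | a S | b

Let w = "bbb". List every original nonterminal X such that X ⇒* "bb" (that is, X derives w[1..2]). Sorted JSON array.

CNF form of G:
  S -> S A | b
  A -> T0 S | a | b
  T0 -> a

Fill CYK table bottom-up, restricted to cells inside w[1..2]:
  [1..1]={A,S}  "b"
  [2..2]={A,S}  "b"
  [1..2]={S}  "bb"

Original NTs in T[1,2] deriving "bb": ["S"]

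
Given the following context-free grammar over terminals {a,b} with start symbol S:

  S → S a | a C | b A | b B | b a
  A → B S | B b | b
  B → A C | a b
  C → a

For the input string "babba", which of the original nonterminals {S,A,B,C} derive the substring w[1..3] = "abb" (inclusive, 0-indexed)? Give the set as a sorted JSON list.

Convert to CNF:
  S -> S T1 | T0 A | T0 B | T0 T1 | T1 C
  A -> B S | B T0 | b
  B -> A C | T1 T0
  C -> a
  T0 -> b
  T1 -> a

Fill CYK table bottom-up — only the sub-triangle for w[1..3]:
  T[1,1] 'a' = {C,T1}  orig:{C}
  T[2,2] 'b' = {A,T0}  orig:{A}
  T[3,3] 'b' = {A,T0}  orig:{A}
  T[1,2] 'ab' = {B}
  T[2,3] 'bb' = {S}
  T[1,3] 'abb' = {A}

Original NTs in T[1,3] deriving "abb": ["A"]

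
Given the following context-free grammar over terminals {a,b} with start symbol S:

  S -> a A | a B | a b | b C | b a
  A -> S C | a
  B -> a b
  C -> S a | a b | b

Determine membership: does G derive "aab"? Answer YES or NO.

Convert to CNF:
  S -> T0 A | T0 B | T0 T1 | T1 C | T1 T0
  A -> S C | a
  B -> T0 T1
  C -> S T0 | T0 T1 | b
  T0 -> a
  T1 -> b

CYK fill:
  cell(0,0) a: {A,T0}  orig:{A}
  cell(1,1) a: {A,T0}  orig:{A}
  cell(2,2) b: {C,T1}  orig:{C}
  cell(0,1) aa: {S}
  cell(1,2) ab: {B,C,S}
  cell(0,2) aab: {A,S}

S ∈ T[0,2] ⇒ YES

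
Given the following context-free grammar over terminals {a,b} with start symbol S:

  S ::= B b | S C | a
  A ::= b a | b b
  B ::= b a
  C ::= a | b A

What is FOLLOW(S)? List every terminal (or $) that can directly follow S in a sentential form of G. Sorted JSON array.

Compute FIRST by fixpoint:
round 1:
  A via A→b a: +{b}
  B via B→b a: +{b}
  C via C→a: +{a}
  C via C→b A: +{b}
  S via S→B b: +{b}
  S via S→a: +{a}
  FIRST[S]={a,b}  FIRST[A]={b}  FIRST[B]={b}  FIRST[C]={a,b}
round 2: — fixpoint
  FIRST[S]={a,b}  FIRST[A]={b}  FIRST[B]={b}  FIRST[C]={a,b}

FOLLOW iteration:
initialize: $ ∈ FOLLOW(S)
[1]
  S→B b: FOLLOW(B) ⊇ FIRST(b) = {b}; new: +{b}
  S→S C: FOLLOW(S) ⊇ FIRST(C) = {a,b}; new: +{a,b}
  S→S C: FOLLOW(C) ⊇ FOLLOW(S) ⊇ {$,a,b}; new: +{$,a,b}
  FOLLOW(S)={$,a,b}  FOLLOW(A)={}  FOLLOW(B)={b}  FOLLOW(C)={$,a,b}
[2]
  C→b A: FOLLOW(A) ⊇ FOLLOW(C) ⊇ {$,a,b}; new: +{$,a,b}
  FOLLOW(S)={$,a,b}  FOLLOW(A)={$,a,b}  FOLLOW(B)={b}  FOLLOW(C)={$,a,b}
[3] — fixpoint
  FOLLOW(S)={$,a,b}  FOLLOW(A)={$,a,b}  FOLLOW(B)={b}  FOLLOW(C)={$,a,b}

FOLLOW(S) = ["$", "a", "b"]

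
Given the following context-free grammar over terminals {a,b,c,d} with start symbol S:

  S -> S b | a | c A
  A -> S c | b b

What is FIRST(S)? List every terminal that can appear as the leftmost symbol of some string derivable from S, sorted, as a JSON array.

Compute FIRST by fixpoint:
[1]
  A via A→b b: +{b}
  S via S→a: +{a}
  S via S→c A: +{c}
  FIRST[S]={a,c}  FIRST[A]={b}
[2]
  A via A→S c: +{a,c}
  FIRST[S]={a,c}  FIRST[A]={a,b,c}
[3] (no change)
  FIRST[S]={a,c}  FIRST[A]={a,b,c}

FIRST(S) = ["a", "c"]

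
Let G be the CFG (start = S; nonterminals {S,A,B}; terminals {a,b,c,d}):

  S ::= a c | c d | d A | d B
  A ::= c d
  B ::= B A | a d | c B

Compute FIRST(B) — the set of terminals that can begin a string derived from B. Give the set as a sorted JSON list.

FIRST iteration:
pass 1:
  A via A→c d: +{c}
  B via B→a d: +{a}
  B via B→c B: +{c}
  S via S→a c: +{a}
  S via S→c d: +{c}
  S via S→d A: +{d}
  S: {a,c,d}  A: {c}  B: {a,c}
pass 2: (no change)
  S: {a,c,d}  A: {c}  B: {a,c}

FIRST(B) = ["a", "c"]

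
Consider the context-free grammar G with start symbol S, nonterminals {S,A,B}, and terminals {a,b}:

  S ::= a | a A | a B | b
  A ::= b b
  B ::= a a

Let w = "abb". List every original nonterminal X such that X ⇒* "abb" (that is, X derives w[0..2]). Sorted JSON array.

CNF form of G:
  S -> T1 A | T1 B | a | b
  A -> T0 T0
  B -> T1 T1
  T0 -> b
  T1 -> a

CYK table (by increasing span), restricted to cells inside w[0..2]:
  cell(0,0) a: {S,T1}  orig:{S}
  cell(1,1) b: {S,T0}  orig:{S}
  cell(2,2) b: {S,T0}  orig:{S}
  cell(0,1) ab: ∅
  cell(1,2) bb: {A}
  cell(0,2) abb: {S}

Original NTs in T[0,2] deriving "abb": ["S"]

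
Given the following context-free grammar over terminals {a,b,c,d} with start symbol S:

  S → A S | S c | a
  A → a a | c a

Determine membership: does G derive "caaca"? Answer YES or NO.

Convert to CNF:
  S -> A S | S T1 | a
  A -> T0 T0 | T1 T0
  T0 -> a
  T1 -> c

CYK fill:
  [0..0]={T1}  "c"  orig:{}
  [1..1]={S,T0}  "a"  orig:{S}
  [2..2]={S,T0}  "a"  orig:{S}
  [3..3]={T1}  "c"  orig:{}
  [4..4]={S,T0}  "a"  orig:{S}
  [0..1]={A}  "ca"
  [1..2]={A}  "aa"
  [2..3]={S}  "ac"
  [3..4]={A}  "ca"
  [0..2]={S}  "caa"
  [1..3]=∅  "aac"
  [2..4]=∅  "aca"
  [0..3]={S}  "caac"
  [1..4]=∅  "aaca"
  [0..4]=∅  "caaca"

S ∉ T[0,4] ⇒ NO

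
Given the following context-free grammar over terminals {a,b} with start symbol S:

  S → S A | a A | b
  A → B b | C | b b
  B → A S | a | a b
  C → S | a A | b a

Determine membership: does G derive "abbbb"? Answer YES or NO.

CNF form of G:
  S -> S A | T1 A | b
  A -> B T0 | S A | T0 T0 | T0 T1 | T1 A | b
  B -> A S | T1 T0 | a
  C -> S A | T0 T1 | T1 A | b
  T0 -> b
  T1 -> a

CYK fill:
  [0..0]={B,T1}  "a"  orig:{B}
  [1..1]={A,C,S,T0}  "b"  orig:{A,C,S}
  [2..2]={A,C,S,T0}  "b"  orig:{A,C,S}
  [3..3]={A,C,S,T0}  "b"  orig:{A,C,S}
  [4..4]={A,C,S,T0}  "b"  orig:{A,C,S}
  [0..1]={A,B,C,S}  "ab"
  [1..2]={A,B,C,S}  "bb"
  [2..3]={A,B,C,S}  "bb"
  [3..4]={A,B,C,S}  "bb"
  [0..2]={A,B,C,S}  "abb"
  [1..3]={A,B,C,S}  "bbb"
  [2..4]={A,B,C,S}  "bbb"
  [0..3]={A,B,C,S}  "abbb"
  [1..4]={A,B,C,S}  "bbbb"
  [0..4]={A,B,C,S}  "abbbb"

S ∈ T[0,4] ⇒ YES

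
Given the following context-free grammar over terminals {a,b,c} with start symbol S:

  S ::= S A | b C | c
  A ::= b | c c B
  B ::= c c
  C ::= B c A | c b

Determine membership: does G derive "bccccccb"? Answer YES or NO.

Convert to CNF:
  S -> S A | T1 C | c
  A -> T0 X2 | b
  B -> T0 T0
  C -> B X3 | T0 T1
  T0 -> c
  T1 -> b
  X2 -> T0 B
  X3 -> T0 A

Fill CYK table bottom-up:
  [0..0]={A,T1}  "b"  orig:{A}
  [1..1]={S,T0}  "c"  orig:{S}
  [2..2]={S,T0}  "c"  orig:{S}
  [3..3]={S,T0}  "c"  orig:{S}
  [4..4]={S,T0}  "c"  orig:{S}
  [5..5]={S,T0}  "c"  orig:{S}
  [6..6]={S,T0}  "c"  orig:{S}
  [7..7]={A,T1}  "b"  orig:{A}
  [0..1]=∅  "bc"
  [1..2]={B}  "cc"
  [2..3]={B}  "cc"
  [3..4]={B}  "cc"
  [4..5]={B}  "cc"
  [5..6]={B}  "cc"
  [6..7]={C,S,X3}  "cb"  orig:{C,S}
  [0..2]=∅  "bcc"
  [1..3]={X2}  "ccc"  orig:{}
  [2..4]={X2}  "ccc"  orig:{}
  [3..5]={X2}  "ccc"  orig:{}
  [4..6]={X2}  "ccc"  orig:{}
  [5..7]=∅  "ccb"
  [0..3]=∅  "bccc"
  [1..4]={A}  "cccc"
  [2..5]={A}  "cccc"
  [3..6]={A}  "cccc"
  [4..7]={C}  "cccb"
  [0..4]=∅  "bcccc"
  [1..5]={S,X3}  "ccccc"  orig:{S}
  [2..6]={S,X3}  "ccccc"  orig:{S}
  [3..7]=∅  "ccccb"
  [0..5]=∅  "bccccc"
  [1..6]=∅  "cccccc"
  [2..7]={S}  "cccccb"
  [0..6]=∅  "bcccccc"
  [1..7]=∅  "ccccccb"
  [0..7]=∅  "bccccccb"

S ∉ T[0,7] ⇒ NO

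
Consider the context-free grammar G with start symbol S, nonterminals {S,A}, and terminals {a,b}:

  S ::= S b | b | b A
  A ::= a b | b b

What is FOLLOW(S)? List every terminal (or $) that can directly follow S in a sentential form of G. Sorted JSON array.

FIRST sets, iterate to fixpoint:
iter 1:
  A via A→a b: +{a}
  A via A→b b: +{b}
  S via S→b: +{b}
  FIRST[S]={b}  FIRST[A]={a,b}
iter 2: (no change)
  FIRST[S]={b}  FIRST[A]={a,b}

FOLLOW sets:
initialize: $ ∈ FOLLOW(S)
[1]
  S→S b: FOLLOW(S) ⊇ FIRST(b) = {b}; new: +{b}
  S→b A: FOLLOW(A) ⊇ FOLLOW(S) ⊇ {$,b}; new: +{$,b}
  FOLLOW(S)={$,b}  FOLLOW(A)={$,b}
[2] — fixpoint
  FOLLOW(S)={$,b}  FOLLOW(A)={$,b}

FOLLOW(S) = ["$", "b"]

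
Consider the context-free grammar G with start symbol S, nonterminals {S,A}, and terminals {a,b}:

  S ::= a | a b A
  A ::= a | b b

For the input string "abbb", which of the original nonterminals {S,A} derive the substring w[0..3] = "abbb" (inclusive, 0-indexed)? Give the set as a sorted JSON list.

Convert to CNF:
  S -> T1 X2 | a
  A -> T0 T0 | a
  T0 -> b
  T1 -> a
  X2 -> T0 A

CYK table (by increasing span) — only the sub-triangle for w[0..3]:
  T[0,0] 'a' = {A,S,T1}  orig:{A,S}
  T[1,1] 'b' = {T0}  orig:{}
  T[2,2] 'b' = {T0}  orig:{}
  T[3,3] 'b' = {T0}  orig:{}
  T[0,1] 'ab' = ∅
  T[1,2] 'bb' = {A}
  T[2,3] 'bb' = {A}
  T[0,2] 'abb' = ∅
  T[1,3] 'bbb' = {X2}  orig:{}
  T[0,3] 'abbb' = {S}

Original NTs in T[0,3] deriving "abbb": ["S"]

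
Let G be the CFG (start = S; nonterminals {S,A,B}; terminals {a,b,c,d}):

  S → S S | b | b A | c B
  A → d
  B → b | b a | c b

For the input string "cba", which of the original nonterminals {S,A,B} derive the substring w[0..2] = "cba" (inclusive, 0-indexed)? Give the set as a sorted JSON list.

Convert to CNF:
  S -> S S | T0 A | T2 B | b
  A -> d
  B -> T0 T1 | T2 T0 | b
  T0 -> b
  T1 -> a
  T2 -> c

CYK fill, restricted to cells inside w[0..2]:
  [0..0]={T2}  "c"  orig:{}
  [1..1]={B,S,T0}  "b"  orig:{B,S}
  [2..2]={T1}  "a"  orig:{}
  [0..1]={B,S}  "cb"
  [1..2]={B}  "ba"
  [0..2]={S}  "cba"

Original NTs in T[0,2] deriving "cba": ["S"]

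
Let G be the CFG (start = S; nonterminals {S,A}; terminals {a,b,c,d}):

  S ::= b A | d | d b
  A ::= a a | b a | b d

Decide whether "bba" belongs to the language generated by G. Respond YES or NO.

CNF form of G:
  S -> T1 A | T2 T1 | d
  A -> T0 T0 | T1 T0 | T1 T2
  T0 -> a
  T1 -> b
  T2 -> d

Fill CYK table bottom-up:
  [0..0]={T1}  "b"  orig:{}
  [1..1]={T1}  "b"  orig:{}
  [2..2]={T0}  "a"  orig:{}
  [0..1]=∅  "bb"
  [1..2]={A}  "ba"
  [0..2]={S}  "bba"

S ∈ T[0,2] ⇒ YES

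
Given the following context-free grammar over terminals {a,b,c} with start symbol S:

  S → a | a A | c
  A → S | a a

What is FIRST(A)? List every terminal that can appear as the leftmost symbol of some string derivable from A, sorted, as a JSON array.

FIRST iteration:
pass 1:
  A via A→a a: +{a}
  S via S→a: +{a}
  S via S→c: +{c}
  FIRST(S)={a,c}  FIRST(A)={a}
pass 2:
  A via A→S: +{c}
  FIRST(S)={a,c}  FIRST(A)={a,c}
pass 3: (stable)
  FIRST(S)={a,c}  FIRST(A)={a,c}

FIRST(A) = ["a", "c"]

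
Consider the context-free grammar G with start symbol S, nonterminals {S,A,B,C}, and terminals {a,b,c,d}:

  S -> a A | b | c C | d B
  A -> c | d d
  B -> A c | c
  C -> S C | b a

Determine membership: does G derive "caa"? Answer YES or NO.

Convert to CNF:
  S -> T0 B | T1 C | T3 A | b
  A -> T0 T0 | c
  B -> A T1 | c
  C -> S C | T2 T3
  T0 -> d
  T1 -> c
  T2 -> b
  T3 -> a

CYK fill:
  cell(0,0) c: {A,B,T1}  orig:{A,B}
  cell(1,1) a: {T3}  orig:{}
  cell(2,2) a: {T3}  orig:{}
  cell(0,1) ca: ∅
  cell(1,2) aa: ∅
  cell(0,2) caa: ∅

S ∉ T[0,2] ⇒ NO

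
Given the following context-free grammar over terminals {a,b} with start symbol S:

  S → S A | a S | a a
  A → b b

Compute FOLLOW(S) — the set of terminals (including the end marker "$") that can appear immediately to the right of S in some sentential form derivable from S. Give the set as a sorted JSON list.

FIRST sets, iterate to fixpoint:
round 1:
  A via A→b b: +{b}
  S via S→a S: +{a}
  FIRST(S)={a}  FIRST(A)={b}
round 2: (stable)
  FIRST(S)={a}  FIRST(A)={b}

FOLLOW sets:
initialize: $ ∈ FOLLOW(S)
pass 1:
  S→S A: FOLLOW(S) ⊇ FIRST(A) = {b}; new: +{b}
  S→S A: FOLLOW(A) ⊇ FOLLOW(S) ⊇ {$,b}; new: +{$,b}
  S: {$,b}  A: {$,b}
pass 2: — fixpoint
  S: {$,b}  A: {$,b}

FOLLOW(S) = ["$", "b"]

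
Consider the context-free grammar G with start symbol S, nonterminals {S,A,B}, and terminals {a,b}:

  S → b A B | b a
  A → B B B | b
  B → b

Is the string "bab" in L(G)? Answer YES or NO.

CNF form of G:
  S -> T0 T1 | T0 X3
  A -> B X2 | b
  B -> b
  T0 -> b
  T1 -> a
  X2 -> B B
  X3 -> A B

Fill CYK table bottom-up:
  cell(0,0) b: {A,B,T0}  orig:{A,B}
  cell(1,1) a: {T1}  orig:{}
  cell(2,2) b: {A,B,T0}  orig:{A,B}
  cell(0,1) ba: {S}
  cell(1,2) ab: ∅
  cell(0,2) bab: ∅

S ∉ T[0,2] ⇒ NO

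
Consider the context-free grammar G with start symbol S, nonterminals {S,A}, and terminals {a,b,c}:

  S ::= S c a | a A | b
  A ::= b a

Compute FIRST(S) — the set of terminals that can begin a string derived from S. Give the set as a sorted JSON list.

FIRST iteration:
pass 1:
  A via A→b a: +{b}
  S via S→a A: +{a}
  S via S→b: +{b}
  FIRST[S]={a,b}  FIRST[A]={b}
pass 2: (no change)
  FIRST[S]={a,b}  FIRST[A]={b}

FIRST(S) = ["a", "b"]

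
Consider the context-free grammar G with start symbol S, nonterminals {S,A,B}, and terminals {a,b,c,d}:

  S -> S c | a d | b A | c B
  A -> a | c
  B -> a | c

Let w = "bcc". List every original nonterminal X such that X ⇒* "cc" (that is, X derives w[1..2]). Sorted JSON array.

CNF form of G:
  S -> S T0 | T0 B | T1 T2 | T3 A
  A -> a | c
  B -> a | c
  T0 -> c
  T1 -> a
  T2 -> d
  T3 -> b

CYK fill, restricted to cells inside w[1..2]:
  cell(1,1) c: {A,B,T0}  orig:{A,B}
  cell(2,2) c: {A,B,T0}  orig:{A,B}
  cell(1,2) cc: {S}

Original NTs in T[1,2] deriving "cc": ["S"]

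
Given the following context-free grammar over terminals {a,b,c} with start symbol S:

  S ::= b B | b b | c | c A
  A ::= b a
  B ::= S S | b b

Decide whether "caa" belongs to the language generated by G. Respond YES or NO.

Convert to CNF:
  S -> T0 B | T0 T0 | T2 A | c
  A -> T0 T1
  B -> S S | T0 T0
  T0 -> b
  T1 -> a
  T2 -> c

CYK table (by increasing span):
  [0..0]={S,T2}  "c"  orig:{S}
  [1..1]={T1}  "a"  orig:{}
  [2..2]={T1}  "a"  orig:{}
  [0..1]=∅  "ca"
  [1..2]=∅  "aa"
  [0..2]=∅  "caa"

S ∉ T[0,2] ⇒ NO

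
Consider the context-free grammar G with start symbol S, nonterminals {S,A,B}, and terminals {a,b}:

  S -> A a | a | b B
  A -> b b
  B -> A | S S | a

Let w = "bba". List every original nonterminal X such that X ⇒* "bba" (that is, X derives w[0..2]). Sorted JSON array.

Convert to CNF:
  S -> A T1 | T0 B | a
  A -> T0 T0
  B -> S S | T0 T0 | a
  T0 -> b
  T1 -> a

CYK fill (cells [i..j] with 0 ≤ i ≤ j ≤ 2 only):
  cell(0,0) b: {T0}  orig:{}
  cell(1,1) b: {T0}  orig:{}
  cell(2,2) a: {B,S,T1}  orig:{B,S}
  cell(0,1) bb: {A,B}
  cell(1,2) ba: {S}
  cell(0,2) bba: {S}

Original NTs in T[0,2] deriving "bba": ["S"]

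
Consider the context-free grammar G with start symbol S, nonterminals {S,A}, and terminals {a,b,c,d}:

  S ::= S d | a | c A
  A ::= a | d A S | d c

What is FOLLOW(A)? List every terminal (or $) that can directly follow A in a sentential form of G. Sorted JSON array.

FIRST sets, iterate to fixpoint:
pass 1:
  A via A→a: +{a}
  A via A→d A S: +{d}
  S via S→a: +{a}
  S via S→c A: +{c}
  FIRST[S]={a,c}  FIRST[A]={a,d}
pass 2: — fixpoint
  FIRST[S]={a,c}  FIRST[A]={a,d}

FOLLOW sets:
FOLLOW(S) := {$}
[1]
  A→d A S: FOLLOW(A) ⊇ FIRST(S) = {a,c}; new: +{a,c}
  A→d A S: FOLLOW(S) ⊇ FOLLOW(A) ⊇ {a,c}; new: +{a,c}
  S→S d: FOLLOW(S) ⊇ FIRST(d) = {d}; new: +{d}
  S→c A: FOLLOW(A) ⊇ FOLLOW(S) ⊇ {$,a,c,d}; new: +{$,d}
  FOLLOW[S]={$,a,c,d}  FOLLOW[A]={$,a,c,d}
[2] done
  FOLLOW[S]={$,a,c,d}  FOLLOW[A]={$,a,c,d}

FOLLOW(A) = ["$", "a", "c", "d"]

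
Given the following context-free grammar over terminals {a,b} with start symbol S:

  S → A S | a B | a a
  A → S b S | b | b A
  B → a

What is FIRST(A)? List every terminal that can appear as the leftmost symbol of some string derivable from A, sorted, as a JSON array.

FIRST iteration:
pass 1:
  A via A→b: +{b}
  B via B→a: +{a}
  S via S→A S: +{b}
  S via S→a B: +{a}
  FIRST(S)={a,b}  FIRST(A)={b}  FIRST(B)={a}
pass 2:
  A via A→S b S: +{a}
  FIRST(S)={a,b}  FIRST(A)={a,b}  FIRST(B)={a}
pass 3: (no change)
  FIRST(S)={a,b}  FIRST(A)={a,b}  FIRST(B)={a}

FIRST(A) = ["a", "b"]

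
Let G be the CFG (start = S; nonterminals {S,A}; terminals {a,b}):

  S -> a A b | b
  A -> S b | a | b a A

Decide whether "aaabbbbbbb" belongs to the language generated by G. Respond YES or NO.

CNF form of G:
  S -> T1 X3 | b
  A -> S T0 | T0 X2 | a
  T0 -> b
  T1 -> a
  X2 -> T1 A
  X3 -> A T0

CYK table (by increasing span):
  cell(0,0) a: {A,T1}  orig:{A}
  cell(1,1) a: {A,T1}  orig:{A}
  cell(2,2) a: {A,T1}  orig:{A}
  cell(3,3) b: {S,T0}  orig:{S}
  cell(4,4) b: {S,T0}  orig:{S}
  cell(5,5) b: {S,T0}  orig:{S}
  cell(6,6) b: {S,T0}  orig:{S}
  cell(7,7) b: {S,T0}  orig:{S}
  cell(8,8) b: {S,T0}  orig:{S}
  cell(9,9) b: {S,T0}  orig:{S}
  cell(0,1) aa: {X2}  orig:{}
  cell(1,2) aa: {X2}  orig:{}
  cell(2,3) ab: {X3}  orig:{}
  cell(3,4) bb: {A}
  cell(4,5) bb: {A}
  cell(5,6) bb: {A}
  cell(6,7) bb: {A}
  cell(7,8) bb: {A}
  cell(8,9) bb: {A}
  cell(0,2) aaa: ∅
  cell(1,3) aab: {S}
  cell(2,4) abb: {X2}  orig:{}
  cell(3,5) bbb: {X3}  orig:{}
  cell(4,6) bbb: {X3}  orig:{}
  cell(5,7) bbb: {X3}  orig:{}
  cell(6,8) bbb: {X3}  orig:{}
  cell(7,9) bbb: {X3}  orig:{}
  cell(0,3) aaab: ∅
  cell(1,4) aabb: {A}
  cell(2,5) abbb: {S}
  cell(3,6) bbbb: ∅
  cell(4,7) bbbb: ∅
  cell(5,8) bbbb: ∅
  cell(6,9) bbbb: ∅
  cell(0,4) aaabb: {X2}  orig:{}
  cell(1,5) aabbb: {X3}  orig:{}
  cell(2,6) abbbb: {A}
  cell(3,7) bbbbb: ∅
  cell(4,8) bbbbb: ∅
  cell(5,9) bbbbb: ∅
  cell(0,5) aaabbb: {S}
  cell(1,6) aabbbb: {X2}  orig:{}
  cell(2,7) abbbbb: {X3}  orig:{}
  cell(3,8) bbbbbb: ∅
  cell(4,9) bbbbbb: ∅
  cell(0,6) aaabbbb: {A}
  cell(1,7) aabbbbb: {S}
  cell(2,8) abbbbbb: ∅
  cell(3,9) bbbbbbb: ∅
  cell(0,7) aaabbbbb: {X3}  orig:{}
  cell(1,8) aabbbbbb: {A}
  cell(2,9) abbbbbbb: ∅
  cell(0,8) aaabbbbbb: {X2}  orig:{}
  cell(1,9) aabbbbbbb: {X3}  orig:{}
  cell(0,9) aaabbbbbbb: {S}

S ∈ T[0,9] ⇒ YES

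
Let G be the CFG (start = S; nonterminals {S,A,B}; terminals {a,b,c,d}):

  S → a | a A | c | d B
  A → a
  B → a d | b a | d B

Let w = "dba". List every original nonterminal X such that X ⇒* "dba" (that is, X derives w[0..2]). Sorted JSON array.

CNF form of G:
  S -> T0 A | T1 B | a | c
  A -> a
  B -> T0 T1 | T1 B | T2 T0
  T0 -> a
  T1 -> d
  T2 -> b

CYK table (by increasing span) (cells [i..j] with 0 ≤ i ≤ j ≤ 2 only):
  [0..0]={T1}  "d"  orig:{}
  [1..1]={T2}  "b"  orig:{}
  [2..2]={A,S,T0}  "a"  orig:{A,S}
  [0..1]=∅  "db"
  [1..2]={B}  "ba"
  [0..2]={B,S}  "dba"

Original NTs in T[0,2] deriving "dba": ["B", "S"]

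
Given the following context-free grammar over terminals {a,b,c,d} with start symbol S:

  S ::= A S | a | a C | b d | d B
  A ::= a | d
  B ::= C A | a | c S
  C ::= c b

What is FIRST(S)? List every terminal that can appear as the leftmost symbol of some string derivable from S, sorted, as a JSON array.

FIRST iteration:
iter 1:
  A via A→a: +{a}
  A via A→d: +{d}
  B via B→a: +{a}
  B via B→c S: +{c}
  C via C→c b: +{c}
  S via S→A S: +{a,d}
  S via S→b d: +{b}
  S: {a,b,d}  A: {a,d}  B: {a,c}  C: {c}
iter 2: (no change)
  S: {a,b,d}  A: {a,d}  B: {a,c}  C: {c}

FIRST(S) = ["a", "b", "d"]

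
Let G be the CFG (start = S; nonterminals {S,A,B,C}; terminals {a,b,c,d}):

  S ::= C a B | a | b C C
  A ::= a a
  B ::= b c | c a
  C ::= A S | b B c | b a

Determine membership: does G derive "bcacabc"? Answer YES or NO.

CNF form of G:
  S -> C X4 | T1 X5 | a
  A -> T0 T0
  B -> T1 T2 | T2 T0
  C -> A S | T1 T0 | T1 X3
  T0 -> a
  T1 -> b
  T2 -> c
  X3 -> B T2
  X4 -> T0 B
  X5 -> C C

CYK table (by increasing span):
  cell(0,0) b: {T1}  orig:{}
  cell(1,1) c: {T2}  orig:{}
  cell(2,2) a: {S,T0}  orig:{S}
  cell(3,3) c: {T2}  orig:{}
  cell(4,4) a: {S,T0}  orig:{S}
  cell(5,5) b: {T1}  orig:{}
  cell(6,6) c: {T2}  orig:{}
  cell(0,1) bc: {B}
  cell(1,2) ca: {B}
  cell(2,3) ac: ∅
  cell(3,4) ca: {B}
  cell(4,5) ab: ∅
  cell(5,6) bc: {B}
  cell(0,2) bca: ∅
  cell(1,3) cac: {X3}  orig:{}
  cell(2,4) aca: {X4}  orig:{}
  cell(3,5) cab: ∅
  cell(4,6) abc: {X4}  orig:{}
  cell(0,3) bcac: {C}
  cell(1,4) caca: ∅
  cell(2,5) acab: ∅
  cell(3,6) cabc: ∅
  cell(0,4) bcaca: ∅
  cell(1,5) cacab: ∅
  cell(2,6) acabc: ∅
  cell(0,5) bcacab: ∅
  cell(1,6) cacabc: ∅
  cell(0,6) bcacabc: {S}

S ∈ T[0,6] ⇒ YES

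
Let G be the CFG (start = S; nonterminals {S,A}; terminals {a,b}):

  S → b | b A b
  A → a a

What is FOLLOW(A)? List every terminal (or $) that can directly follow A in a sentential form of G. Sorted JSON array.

FIRST iteration:
pass 1:
  A via A→a a: +{a}
  S via S→b: +{b}
  S: {b}  A: {a}
pass 2: (no change)
  S: {b}  A: {a}

FOLLOW sets:
FOLLOW(S) := {$}
iter 1:
  S→b A b: FOLLOW(A) ⊇ FIRST(b) = {b}; new: +{b}
  S: {$}  A: {b}
iter 2: (stable)
  S: {$}  A: {b}

FOLLOW(A) = ["b"]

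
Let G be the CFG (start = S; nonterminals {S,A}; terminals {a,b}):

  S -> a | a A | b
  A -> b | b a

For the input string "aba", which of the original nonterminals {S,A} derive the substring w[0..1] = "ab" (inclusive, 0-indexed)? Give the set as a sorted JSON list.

Convert to CNF:
  S -> T1 A | a | b
  A -> T0 T1 | b
  T0 -> b
  T1 -> a

Fill CYK table bottom-up, restricted to cells inside w[0..1]:
  cell(0,0) a: {S,T1}  orig:{S}
  cell(1,1) b: {A,S,T0}  orig:{A,S}
  cell(0,1) ab: {S}

Original NTs in T[0,1] deriving "ab": ["S"]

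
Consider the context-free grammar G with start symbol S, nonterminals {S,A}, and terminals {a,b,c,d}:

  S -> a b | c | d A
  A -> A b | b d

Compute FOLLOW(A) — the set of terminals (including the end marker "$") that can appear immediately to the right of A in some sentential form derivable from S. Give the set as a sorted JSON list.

FIRST sets, iterate to fixpoint:
iter 1:
  A via A→b d: +{b}
  S via S→a b: +{a}
  S via S→c: +{c}
  S via S→d A: +{d}
  FIRST[S]={a,c,d}  FIRST[A]={b}
iter 2: (no change)
  FIRST[S]={a,c,d}  FIRST[A]={b}

FOLLOW iteration:
seed FOLLOW(S) with $
round 1:
  A→A b: FOLLOW(A) ⊇ FIRST(b) = {b}; new: +{b}
  S→d A: FOLLOW(A) ⊇ FOLLOW(S) ⊇ {$}; new: +{$}
  FOLLOW[S]={$}  FOLLOW[A]={$,b}
round 2: done
  FOLLOW[S]={$}  FOLLOW[A]={$,b}

FOLLOW(A) = ["$", "b"]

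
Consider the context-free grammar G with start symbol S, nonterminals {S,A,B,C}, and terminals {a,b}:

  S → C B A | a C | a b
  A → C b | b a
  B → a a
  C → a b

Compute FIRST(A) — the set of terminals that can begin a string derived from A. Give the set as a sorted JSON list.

Compute FIRST by fixpoint:
[1]
  A via A→b a: +{b}
  B via B→a a: +{a}
  C via C→a b: +{a}
  S via S→C B A: +{a}
  FIRST(S)={a}  FIRST(A)={b}  FIRST(B)={a}  FIRST(C)={a}
[2]
  A via A→C b: +{a}
  FIRST(S)={a}  FIRST(A)={a,b}  FIRST(B)={a}  FIRST(C)={a}
[3] (stable)
  FIRST(S)={a}  FIRST(A)={a,b}  FIRST(B)={a}  FIRST(C)={a}

FIRST(A) = ["a", "b"]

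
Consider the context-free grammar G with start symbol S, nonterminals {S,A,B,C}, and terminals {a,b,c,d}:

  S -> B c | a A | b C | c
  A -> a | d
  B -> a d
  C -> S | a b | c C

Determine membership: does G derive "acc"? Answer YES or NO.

CNF form of G:
  S -> B T2 | T0 A | T3 C | c
  A -> a | d
  B -> T0 T1
  C -> B T2 | T0 A | T0 T3 | T2 C | T3 C | c
  T0 -> a
  T1 -> d
  T2 -> c
  T3 -> b

CYK table (by increasing span):
  [0..0]={A,T0}  "a"  orig:{A}
  [1..1]={C,S,T2}  "c"  orig:{C,S}
  [2..2]={C,S,T2}  "c"  orig:{C,S}
  [0..1]=∅  "ac"
  [1..2]={C}  "cc"
  [0..2]=∅  "acc"

S ∉ T[0,2] ⇒ NO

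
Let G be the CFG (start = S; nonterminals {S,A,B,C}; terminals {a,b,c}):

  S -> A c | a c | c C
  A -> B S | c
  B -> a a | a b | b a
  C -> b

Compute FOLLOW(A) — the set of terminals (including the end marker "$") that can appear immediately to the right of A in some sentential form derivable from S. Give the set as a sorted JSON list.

Compute FIRST by fixpoint:
round 1:
  A via A→c: +{c}
  B via B→a a: +{a}
  B via B→b a: +{b}
  C via C→b: +{b}
  S via S→A c: +{c}
  S via S→a c: +{a}
  S: {a,c}  A: {c}  B: {a,b}  C: {b}
round 2:
  A via A→B S: +{a,b}
  S via S→A c: +{b}
  S: {a,b,c}  A: {a,b,c}  B: {a,b}  C: {b}
round 3: done
  S: {a,b,c}  A: {a,b,c}  B: {a,b}  C: {b}

FOLLOW iteration:
initialize: $ ∈ FOLLOW(S)
[1]
  A→B S: FOLLOW(B) ⊇ FIRST(S) = {a,b,c}; new: +{a,b,c}
  S→A c: FOLLOW(A) ⊇ FIRST(c) = {c}; new: +{c}
  S→c C: FOLLOW(C) ⊇ FOLLOW(S) ⊇ {$}; new: +{$}
  S: {$}  A: {c}  B: {a,b,c}  C: {$}
[2]
  A→B S: FOLLOW(S) ⊇ FOLLOW(A) ⊇ {c}; new: +{c}
  S→c C: FOLLOW(C) ⊇ FOLLOW(S) ⊇ {$,c}; new: +{c}
  S: {$,c}  A: {c}  B: {a,b,c}  C: {$,c}
[3] (no change)
  S: {$,c}  A: {c}  B: {a,b,c}  C: {$,c}

FOLLOW(A) = ["c"]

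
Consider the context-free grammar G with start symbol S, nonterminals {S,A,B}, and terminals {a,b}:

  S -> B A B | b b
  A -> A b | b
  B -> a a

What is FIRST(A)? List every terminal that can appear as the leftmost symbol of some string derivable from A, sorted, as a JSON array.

FIRST iteration:
[1]
  A via A→b: +{b}
  B via B→a a: +{a}
  S via S→B A B: +{a}
  S via S→b b: +{b}
  S: {a,b}  A: {b}  B: {a}
[2] done
  S: {a,b}  A: {b}  B: {a}

FIRST(A) = ["b"]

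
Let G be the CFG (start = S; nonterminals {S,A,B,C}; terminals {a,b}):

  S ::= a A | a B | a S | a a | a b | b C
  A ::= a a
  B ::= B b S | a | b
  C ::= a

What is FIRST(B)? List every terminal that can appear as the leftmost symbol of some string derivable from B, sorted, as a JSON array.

FIRST iteration:
round 1:
  A via A→a a: +{a}
  B via B→a: +{a}
  B via B→b: +{b}
  C via C→a: +{a}
  S via S→a A: +{a}
  S via S→b C: +{b}
  FIRST[S]={a,b}  FIRST[A]={a}  FIRST[B]={a,b}  FIRST[C]={a}
round 2: (no change)
  FIRST[S]={a,b}  FIRST[A]={a}  FIRST[B]={a,b}  FIRST[C]={a}

FIRST(B) = ["a", "b"]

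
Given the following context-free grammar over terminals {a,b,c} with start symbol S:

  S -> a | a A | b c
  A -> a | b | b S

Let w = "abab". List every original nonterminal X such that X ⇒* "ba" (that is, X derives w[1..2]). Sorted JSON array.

Convert to CNF:
  S -> T0 T2 | T1 A | a
  A -> T0 S | a | b
  T0 -> b
  T1 -> a
  T2 -> c

Fill CYK table bottom-up (cells [i..j] with 1 ≤ i ≤ j ≤ 2 only):
  cell(1,1) b: {A,T0}  orig:{A}
  cell(2,2) a: {A,S,T1}  orig:{A,S}
  cell(1,2) ba: {A}

Original NTs in T[1,2] deriving "ba": ["A"]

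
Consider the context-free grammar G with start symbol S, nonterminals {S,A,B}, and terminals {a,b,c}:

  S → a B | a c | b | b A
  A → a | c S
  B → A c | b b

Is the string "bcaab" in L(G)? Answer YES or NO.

Convert to CNF:
  S -> T1 A | T2 B | T2 T0 | b
  A -> T0 S | a
  B -> A T0 | T1 T1
  T0 -> c
  T1 -> b
  T2 -> a

Fill CYK table bottom-up:
  [0..0]={S,T1}  "b"  orig:{S}
  [1..1]={T0}  "c"  orig:{}
  [2..2]={A,T2}  "a"  orig:{A}
  [3..3]={A,T2}  "a"  orig:{A}
  [4..4]={S,T1}  "b"  orig:{S}
  [0..1]=∅  "bc"
  [1..2]=∅  "ca"
  [2..3]=∅  "aa"
  [3..4]=∅  "ab"
  [0..2]=∅  "bca"
  [1..3]=∅  "caa"
  [2..4]=∅  "aab"
  [0..3]=∅  "bcaa"
  [1..4]=∅  "caab"
  [0..4]=∅  "bcaab"

S ∉ T[0,4] ⇒ NO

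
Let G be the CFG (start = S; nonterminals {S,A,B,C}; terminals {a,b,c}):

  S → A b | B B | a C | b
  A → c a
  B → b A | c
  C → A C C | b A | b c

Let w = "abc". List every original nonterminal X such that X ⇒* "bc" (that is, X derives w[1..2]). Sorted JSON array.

CNF form of G:
  S -> A T2 | B B | T1 C | b
  A -> T0 T1
  B -> T2 A | c
  C -> A X3 | T2 A | T2 T0
  T0 -> c
  T1 -> a
  T2 -> b
  X3 -> C C

CYK fill, restricted to cells inside w[1..2]:
  [1..1]={S,T2}  "b"  orig:{S}
  [2..2]={B,T0}  "c"  orig:{B}
  [1..2]={C}  "bc"

Original NTs in T[1,2] deriving "bc": ["C"]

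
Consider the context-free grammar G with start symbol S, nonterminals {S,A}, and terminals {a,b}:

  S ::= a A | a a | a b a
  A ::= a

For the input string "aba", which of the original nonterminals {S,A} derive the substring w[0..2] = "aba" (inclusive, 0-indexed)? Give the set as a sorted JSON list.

Convert to CNF:
  S -> T0 A | T0 T0 | T0 X2
  A -> a
  T0 -> a
  T1 -> b
  X2 -> T1 T0

CYK table (by increasing span), restricted to cells inside w[0..2]:
  T[0,0] 'a' = {A,T0}  orig:{A}
  T[1,1] 'b' = {T1}  orig:{}
  T[2,2] 'a' = {A,T0}  orig:{A}
  T[0,1] 'ab' = ∅
  T[1,2] 'ba' = {X2}  orig:{}
  T[0,2] 'aba' = {S}

Original NTs in T[0,2] deriving "aba": ["S"]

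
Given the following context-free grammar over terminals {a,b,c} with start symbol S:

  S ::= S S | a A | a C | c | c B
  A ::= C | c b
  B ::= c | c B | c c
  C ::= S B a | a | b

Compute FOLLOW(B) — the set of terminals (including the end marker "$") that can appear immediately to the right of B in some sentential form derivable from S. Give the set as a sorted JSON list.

FIRST iteration:
iter 1:
  A via A→c b: +{c}
  B via B→c: +{c}
  C via C→a: +{a}
  C via C→b: +{b}
  S via S→a A: +{a}
  S via S→c: +{c}
  S: {a,c}  A: {c}  B: {c}  C: {a,b}
iter 2:
  A via A→C: +{a,b}
  C via C→S B a: +{c}
  S: {a,c}  A: {a,b,c}  B: {c}  C: {a,b,c}
iter 3: (no change)
  S: {a,c}  A: {a,b,c}  B: {c}  C: {a,b,c}

FOLLOW sets:
initialize: $ ∈ FOLLOW(S)
iter 1:
  C→S B a: FOLLOW(S) ⊇ FIRST(B) = {c}; new: +{c}
  C→S B a: FOLLOW(B) ⊇ FIRST(a) = {a}; new: +{a}
  S→S S: FOLLOW(S) ⊇ FIRST(S) = {a,c}; new: +{a}
  S→a A: FOLLOW(A) ⊇ FOLLOW(S) ⊇ {$,a,c}; new: +{$,a,c}
  S→a C: FOLLOW(C) ⊇ FOLLOW(S) ⊇ {$,a,c}; new: +{$,a,c}
  S→c B: FOLLOW(B) ⊇ FOLLOW(S) ⊇ {$,a,c}; new: +{$,c}
  FOLLOW(S)={$,a,c}  FOLLOW(A)={$,a,c}  FOLLOW(B)={$,a,c}  FOLLOW(C)={$,a,c}
iter 2: (no change)
  FOLLOW(S)={$,a,c}  FOLLOW(A)={$,a,c}  FOLLOW(B)={$,a,c}  FOLLOW(C)={$,a,c}

FOLLOW(B) = ["$", "a", "c"]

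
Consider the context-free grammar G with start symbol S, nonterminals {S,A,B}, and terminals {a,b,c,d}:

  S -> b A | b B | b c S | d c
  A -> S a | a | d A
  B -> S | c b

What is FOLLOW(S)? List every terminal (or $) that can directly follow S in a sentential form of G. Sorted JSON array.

FIRST sets, iterate to fixpoint:
[1]
  A via A→a: +{a}
  A via A→d A: +{d}
  B via B→c b: +{c}
  S via S→b A: +{b}
  S via S→d c: +{d}
  FIRST[S]={b,d}  FIRST[A]={a,d}  FIRST[B]={c}
[2]
  A via A→S a: +{b}
  B via B→S: +{b,d}
  FIRST[S]={b,d}  FIRST[A]={a,b,d}  FIRST[B]={b,c,d}
[3] (stable)
  FIRST[S]={b,d}  FIRST[A]={a,b,d}  FIRST[B]={b,c,d}

FOLLOW iteration:
FOLLOW(S) := {$}
pass 1:
  A→S a: FOLLOW(S) ⊇ FIRST(a) = {a}; new: +{a}
  S→b A: FOLLOW(A) ⊇ FOLLOW(S) ⊇ {$,a}; new: +{$,a}
  S→b B: FOLLOW(B) ⊇ FOLLOW(S) ⊇ {$,a}; new: +{$,a}
  FOLLOW(S)={$,a}  FOLLOW(A)={$,a}  FOLLOW(B)={$,a}
pass 2: done
  FOLLOW(S)={$,a}  FOLLOW(A)={$,a}  FOLLOW(B)={$,a}

FOLLOW(S) = ["$", "a"]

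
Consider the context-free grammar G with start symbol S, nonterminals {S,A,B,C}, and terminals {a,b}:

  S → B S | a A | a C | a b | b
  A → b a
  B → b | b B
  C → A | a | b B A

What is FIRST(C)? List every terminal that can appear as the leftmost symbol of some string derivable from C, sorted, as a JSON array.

Compute FIRST by fixpoint:
round 1:
  A via A→b a: +{b}
  B via B→b: +{b}
  C via C→A: +{b}
  C via C→a: +{a}
  S via S→B S: +{b}
  S via S→a A: +{a}
  S: {a,b}  A: {b}  B: {b}  C: {a,b}
round 2: (stable)
  S: {a,b}  A: {b}  B: {b}  C: {a,b}

FIRST(C) = ["a", "b"]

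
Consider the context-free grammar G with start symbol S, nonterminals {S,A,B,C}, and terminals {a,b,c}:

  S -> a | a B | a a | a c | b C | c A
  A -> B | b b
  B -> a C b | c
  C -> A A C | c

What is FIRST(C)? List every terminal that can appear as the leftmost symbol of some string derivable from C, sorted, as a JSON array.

Compute FIRST by fixpoint:
pass 1:
  A via A→b b: +{b}
  B via B→a C b: +{a}
  B via B→c: +{c}
  C via C→A A C: +{b}
  C via C→c: +{c}
  S via S→a: +{a}
  S via S→b C: +{b}
  S via S→c A: +{c}
  S: {a,b,c}  A: {b}  B: {a,c}  C: {b,c}
pass 2:
  A via A→B: +{a,c}
  C via C→A A C: +{a}
  S: {a,b,c}  A: {a,b,c}  B: {a,c}  C: {a,b,c}
pass 3: done
  S: {a,b,c}  A: {a,b,c}  B: {a,c}  C: {a,b,c}

FIRST(C) = ["a", "b", "c"]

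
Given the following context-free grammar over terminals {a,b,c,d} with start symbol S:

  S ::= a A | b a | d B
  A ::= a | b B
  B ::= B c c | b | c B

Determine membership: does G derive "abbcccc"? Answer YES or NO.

CNF form of G:
  S -> T0 T2 | T2 A | T3 B
  A -> T0 B | a
  B -> B X4 | T1 B | b
  T0 -> b
  T1 -> c
  T2 -> a
  T3 -> d
  X4 -> T1 T1

Fill CYK table bottom-up:
  cell(0,0) a: {A,T2}  orig:{A}
  cell(1,1) b: {B,T0}  orig:{B}
  cell(2,2) b: {B,T0}  orig:{B}
  cell(3,3) c: {T1}  orig:{}
  cell(4,4) c: {T1}  orig:{}
  cell(5,5) c: {T1}  orig:{}
  cell(6,6) c: {T1}  orig:{}
  cell(0,1) ab: ∅
  cell(1,2) bb: {A}
  cell(2,3) bc: ∅
  cell(3,4) cc: {X4}  orig:{}
  cell(4,5) cc: {X4}  orig:{}
  cell(5,6) cc: {X4}  orig:{}
  cell(0,2) abb: {S}
  cell(1,3) bbc: ∅
  cell(2,4) bcc: {B}
  cell(3,5) ccc: ∅
  cell(4,6) ccc: ∅
  cell(0,3) abbc: ∅
  cell(1,4) bbcc: {A}
  cell(2,5) bccc: ∅
  cell(3,6) cccc: ∅
  cell(0,4) abbcc: {S}
  cell(1,5) bbccc: ∅
  cell(2,6) bcccc: {B}
  cell(0,5) abbccc: ∅
  cell(1,6) bbcccc: {A}
  cell(0,6) abbcccc: {S}

S ∈ T[0,6] ⇒ YES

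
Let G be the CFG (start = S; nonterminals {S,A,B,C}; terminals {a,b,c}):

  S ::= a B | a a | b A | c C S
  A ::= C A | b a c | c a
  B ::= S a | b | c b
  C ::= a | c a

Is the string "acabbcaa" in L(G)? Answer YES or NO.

Convert to CNF:
  S -> T0 A | T1 B | T1 T1 | T2 X4
  A -> C A | T0 X3 | T2 T1
  B -> S T1 | T2 T0 | b
  C -> T2 T1 | a
  T0 -> b
  T1 -> a
  T2 -> c
  X3 -> T1 T2
  X4 -> C S

CYK fill:
  cell(0,0) a: {C,T1}  orig:{C}
  cell(1,1) c: {T2}  orig:{}
  cell(2,2) a: {C,T1}  orig:{C}
  cell(3,3) b: {B,T0}  orig:{B}
  cell(4,4) b: {B,T0}  orig:{B}
  cell(5,5) c: {T2}  orig:{}
  cell(6,6) a: {C,T1}  orig:{C}
  cell(7,7) a: {C,T1}  orig:{C}
  cell(0,1) ac: {X3}  orig:{}
  cell(1,2) ca: {A,C}
  cell(2,3) ab: {S}
  cell(3,4) bb: ∅
  cell(4,5) bc: ∅
  cell(5,6) ca: {A,C}
  cell(6,7) aa: {S}
  cell(0,2) aca: {A}
  cell(1,3) cab: ∅
  cell(2,4) abb: ∅
  cell(3,5) bbc: ∅
  cell(4,6) bca: {S}
  cell(5,7) caa: ∅
  cell(0,3) acab: ∅
  cell(1,4) cabb: ∅
  cell(2,5) abbc: ∅
  cell(3,6) bbca: ∅
  cell(4,7) bcaa: {B}
  cell(0,4) acabb: ∅
  cell(1,5) cabbc: ∅
  cell(2,6) abbca: ∅
  cell(3,7) bbcaa: ∅
  cell(0,5) acabbc: ∅
  cell(1,6) cabbca: ∅
  cell(2,7) abbcaa: ∅
  cell(0,6) acabbca: ∅
  cell(1,7) cabbcaa: ∅
  cell(0,7) acabbcaa: ∅

S ∉ T[0,7] ⇒ NO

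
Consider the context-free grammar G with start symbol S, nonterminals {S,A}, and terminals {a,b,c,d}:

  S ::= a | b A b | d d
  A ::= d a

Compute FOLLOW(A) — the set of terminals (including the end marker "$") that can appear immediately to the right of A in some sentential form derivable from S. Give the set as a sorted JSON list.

FIRST iteration:
[1]
  A via A→d a: +{d}
  S via S→a: +{a}
  S via S→b A b: +{b}
  S via S→d d: +{d}
  FIRST[S]={a,b,d}  FIRST[A]={d}
[2] (no change)
  FIRST[S]={a,b,d}  FIRST[A]={d}

Compute FOLLOW by fixpoint:
FOLLOW(S) := {$}
[1]
  S→b A b: FOLLOW(A) ⊇ FIRST(b) = {b}; new: +{b}
  FOLLOW(S)={$}  FOLLOW(A)={b}
[2] (no change)
  FOLLOW(S)={$}  FOLLOW(A)={b}

FOLLOW(A) = ["b"]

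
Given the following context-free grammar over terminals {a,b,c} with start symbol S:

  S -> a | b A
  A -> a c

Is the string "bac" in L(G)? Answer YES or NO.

CNF form of G:
  S -> T2 A | a
  A -> T0 T1
  T0 -> a
  T1 -> c
  T2 -> b

CYK fill:
  T[0,0] 'b' = {T2}  orig:{}
  T[1,1] 'a' = {S,T0}  orig:{S}
  T[2,2] 'c' = {T1}  orig:{}
  T[0,1] 'ba' = ∅
  T[1,2] 'ac' = {A}
  T[0,2] 'bac' = {S}

S ∈ T[0,2] ⇒ YES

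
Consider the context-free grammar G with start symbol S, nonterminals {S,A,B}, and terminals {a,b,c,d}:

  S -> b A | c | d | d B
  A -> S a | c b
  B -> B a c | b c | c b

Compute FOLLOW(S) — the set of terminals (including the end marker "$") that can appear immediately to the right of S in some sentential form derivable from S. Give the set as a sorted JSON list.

FIRST iteration:
[1]
  A via A→c b: +{c}
  B via B→b c: +{b}
  B via B→c b: +{c}
  S via S→b A: +{b}
  S via S→c: +{c}
  S via S→d: +{d}
  FIRST[S]={b,c,d}  FIRST[A]={c}  FIRST[B]={b,c}
[2]
  A via A→S a: +{b,d}
  FIRST[S]={b,c,d}  FIRST[A]={b,c,d}  FIRST[B]={b,c}
[3] — fixpoint
  FIRST[S]={b,c,d}  FIRST[A]={b,c,d}  FIRST[B]={b,c}

FOLLOW sets:
initialize: $ ∈ FOLLOW(S)
[1]
  A→S a: FOLLOW(S) ⊇ FIRST(a) = {a}; new: +{a}
  B→B a c: FOLLOW(B) ⊇ FIRST(a) = {a}; new: +{a}
  S→b A: FOLLOW(A) ⊇ FOLLOW(S) ⊇ {$,a}; new: +{$,a}
  S→d B: FOLLOW(B) ⊇ FOLLOW(S) ⊇ {$,a}; new: +{$}
  S: {$,a}  A: {$,a}  B: {$,a}
[2] (stable)
  S: {$,a}  A: {$,a}  B: {$,a}

FOLLOW(S) = ["$", "a"]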